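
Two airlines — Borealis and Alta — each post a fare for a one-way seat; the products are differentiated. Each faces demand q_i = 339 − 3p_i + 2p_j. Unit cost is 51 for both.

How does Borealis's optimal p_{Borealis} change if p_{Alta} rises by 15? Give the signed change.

Borealis's profit: π = (p_{Borealis} − 51)(339 − 3p_{Borealis} + 2p_{Alta}).
∂π/∂p_{Borealis} = 492 − 6p_{Borealis} + 2p_{Alta} = 0 ⇒ p_{Borealis} = 82 + (1/3)p_{Alta}.
The reaction-function slope is 1/3, so a 15-unit rise in p_{Alta} moves p_{Borealis} by 1/3 × 15 = 5. Borealis's best response rises — the actions are strategic complements.

5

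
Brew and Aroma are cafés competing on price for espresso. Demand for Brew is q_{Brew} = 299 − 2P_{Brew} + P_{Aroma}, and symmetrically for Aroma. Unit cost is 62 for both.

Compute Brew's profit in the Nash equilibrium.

Brew's profit: π = (P_{Brew} − 62)(299 − 2P_{Brew} + P_{Aroma}).
∂π/∂P_{Brew} = 423 − 4P_{Brew} + P_{Aroma} = 0 ⇒ P_{Brew} = 105.75 + 0.25P_{Aroma}.
The game is symmetric, so in equilibrium P_{Aroma} = P_{Brew}: the reaction function gives 0.75P_{Brew} = 105.75, hence P_{Brew} = 141.
q_{Brew} = 299 − 2·141 + 141 = 158.
Profit = (141 − 62)·158 = 12482.

12482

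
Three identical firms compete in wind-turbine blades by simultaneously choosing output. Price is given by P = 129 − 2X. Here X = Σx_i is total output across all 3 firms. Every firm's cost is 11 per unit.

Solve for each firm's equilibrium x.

14.75

A representative firm's profit is π_i = x_i(129 − 2X) − 11x_i, with X = x_i + Σ_{j≠i} x_j.
First-order condition: 118 − 4x_i − 2Σ_{j≠i} x_j = 0.
In a symmetric equilibrium every firm chooses the same x, so Σ_{j≠i} x_j = 2x. The condition becomes 118 − 8x = 0, giving x = 118/8 = 14.75.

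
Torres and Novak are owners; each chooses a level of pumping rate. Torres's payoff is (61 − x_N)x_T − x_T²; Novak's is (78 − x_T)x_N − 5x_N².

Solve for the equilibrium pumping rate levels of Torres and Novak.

Expanding Torres's payoff: 61x_T − x_Nx_T − x_T².
∂π/∂x_T = 61 − x_N − 2x_T = 0, so x_T = 30.5 − 0.5x_N.
Likewise for Novak: x_N = 7.8 − 0.1x_T.
Plugging x_N into Torres's best response: x_T = 30.5 − 0.5(7.8 − 0.1x_T) ⇒ 0.95x_T = 26.6, so x_T = 28.
Then x_N = 7.8 − 0.1·28 = 5.

28, 5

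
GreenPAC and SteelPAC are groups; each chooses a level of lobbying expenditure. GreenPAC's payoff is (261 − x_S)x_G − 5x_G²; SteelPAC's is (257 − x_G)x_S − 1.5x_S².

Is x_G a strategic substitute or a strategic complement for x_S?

Expanding GreenPAC's payoff: 261x_G − x_Sx_G − 5x_G².
∂π/∂x_G = 261 − x_S − 10x_G = 0, so x_G = 26.1 − 0.1x_S.
The best-response slope dx_G/dx_S = −0.1 < 0: the reaction function is downward-sloping, so the choices are strategic substitutes.

strategic substitutes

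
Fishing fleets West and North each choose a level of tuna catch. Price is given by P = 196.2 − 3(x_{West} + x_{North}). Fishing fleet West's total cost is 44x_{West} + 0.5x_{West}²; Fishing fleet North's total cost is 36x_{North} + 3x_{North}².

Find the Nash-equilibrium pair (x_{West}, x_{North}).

17.944, 8.864

Fishing fleet West's profit: π = x_{West}(196.2 − 3(x_{West} + x_{North})) − 44x_{West} − 0.5x_{West}².
∂π/∂x_{West} = 152.2 − 7x_{West} − 3x_{North} = 0, so x_{West} = 761/35 − (3/7)x_{North}.
For North: ∂π/∂x_{North} = 160.2 − 12x_{North} − 3x_{West} = 0 ⇒ x_{North} = 13.35 − 0.25x_{West}.
Substituting the second reaction function into the first: x_{West} = 761/35 − (3/7)(13.35 − 0.25x_{West}), which gives (25/28)x_{West} = 2243/140 ⇒ x_{West} = 17.944.
Then x_{North} = 13.35 − 0.25·17.944 = 8.864.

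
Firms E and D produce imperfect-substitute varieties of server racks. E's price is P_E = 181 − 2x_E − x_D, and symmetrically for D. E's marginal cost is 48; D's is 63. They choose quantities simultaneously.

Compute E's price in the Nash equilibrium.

Firm E's profit: π = x_E(181 − 2x_E − x_D) − 48x_E.
∂π/∂x_E = 133 − 4x_E − x_D = 0 ⇒ x_E = 33.25 − 0.25x_D.
Similarly x_D = 29.5 − 0.25x_E.
Substituting the second reaction function into the first: x_E = 33.25 − 0.25(29.5 − 0.25x_E), which gives 0.9375x_E = 25.875 ⇒ x_E = 27.6.
Then x_D = 29.5 − 0.25·27.6 = 22.6.
P_E = 181 − 2·27.6 − 22.6 = 103.2.

103.2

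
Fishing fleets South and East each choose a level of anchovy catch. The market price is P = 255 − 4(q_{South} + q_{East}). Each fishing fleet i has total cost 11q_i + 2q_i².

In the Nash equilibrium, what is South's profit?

Fishing fleet South's profit: π = q_{South}(255 − 4(q_{South} + q_{East})) − 11q_{South} − 2q_{South}².
∂π/∂q_{South} = 244 − 12q_{South} − 4q_{East} = 0, so q_{South} = 61/3 − (1/3)q_{East}.
The game is symmetric, so in equilibrium q_{East} = q_{South}: the reaction function gives (4/3)q_{South} = 61/3, hence q_{South} = 15.25.
Price P = 255 − 4·30.5 = 133.
South's profit: (133 − 11)·15.25 − 2(15.25)² = 1395.375.

1395.375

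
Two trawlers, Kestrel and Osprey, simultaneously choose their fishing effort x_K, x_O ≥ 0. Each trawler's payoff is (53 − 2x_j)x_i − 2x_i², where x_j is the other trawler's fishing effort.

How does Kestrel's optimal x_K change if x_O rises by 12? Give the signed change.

Kestrel's payoff is (53 − 2x_O)x_K − 2x_K².
∂π/∂x_K = 53 − 2x_O − 4x_K = 0, so x_K = 13.25 − 0.5x_O.
The reaction-function slope is −0.5, so a 12-unit rise in x_O moves x_K by −0.5 × 12 = −6. Kestrel's best response falls — the actions are strategic substitutes.

-6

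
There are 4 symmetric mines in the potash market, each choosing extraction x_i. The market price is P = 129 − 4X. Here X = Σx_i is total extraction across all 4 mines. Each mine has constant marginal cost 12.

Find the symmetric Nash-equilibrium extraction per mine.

A representative mine's profit is π_i = x_i(129 − 4X) − 12x_i, with X = x_i + Σ_{j≠i} x_j.
First-order condition: 117 − 8x_i − 4Σ_{j≠i} x_j = 0.
In a symmetric equilibrium every mine chooses the same x, so Σ_{j≠i} x_j = 3x. The condition becomes 117 − 20x = 0, giving x = 117/20 = 5.85.

5.85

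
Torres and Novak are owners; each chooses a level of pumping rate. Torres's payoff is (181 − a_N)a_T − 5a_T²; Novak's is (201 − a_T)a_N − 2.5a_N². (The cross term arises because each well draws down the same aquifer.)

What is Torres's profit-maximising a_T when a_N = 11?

Expanding Torres's payoff: 181a_T − a_Na_T − 5a_T².
∂π/∂a_T = 181 − a_N − 10a_T = 0, so a_T = 18.1 − 0.1a_N.
At a_N = 11: a_T = 18.1 − 0.1·11 = 17.

17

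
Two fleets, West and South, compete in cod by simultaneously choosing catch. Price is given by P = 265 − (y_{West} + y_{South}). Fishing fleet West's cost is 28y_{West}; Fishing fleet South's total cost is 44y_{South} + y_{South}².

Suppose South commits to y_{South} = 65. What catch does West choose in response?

86

Fishing fleet West's profit: π = y_{West}(265 − (y_{West} + y_{South})) − 28y_{West}.
∂π/∂y_{West} = 237 − 2y_{West} − y_{South} = 0, so y_{West} = 118.5 − 0.5y_{South}.
At y_{South} = 65: y_{West} = 118.5 − 0.5·65 = 86.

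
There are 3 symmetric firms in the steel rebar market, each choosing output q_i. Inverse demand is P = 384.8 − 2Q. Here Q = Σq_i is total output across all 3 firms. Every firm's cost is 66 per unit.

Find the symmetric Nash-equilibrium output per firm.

A representative firm's profit is π_i = q_i(384.8 − 2Q) − 66q_i, with Q = q_i + Σ_{j≠i} q_j.
First-order condition: 318.8 − 4q_i − 2Σ_{j≠i} q_j = 0.
In a symmetric equilibrium every firm chooses the same q, so Σ_{j≠i} q_j = 2q. The condition becomes 318.8 − 8q = 0, giving q = 318.8/8 = 39.85.

39.85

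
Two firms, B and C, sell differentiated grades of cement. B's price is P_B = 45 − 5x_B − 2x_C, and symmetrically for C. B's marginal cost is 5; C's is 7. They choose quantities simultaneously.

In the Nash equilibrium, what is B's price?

21.875

Firm B's profit: π = x_B(45 − 5x_B − 2x_C) − 5x_B.
∂π/∂x_B = 40 − 10x_B − 2x_C = 0 ⇒ x_B = 4 − 0.2x_C.
Similarly x_C = 3.8 − 0.2x_B.
Solving the two reaction functions simultaneously: (1 − (−0.2)(−0.2))x_B = 4 − 0.2·3.8, so 0.96x_B = 3.24 and x_B = 3.375.
Then x_C = 3.8 − 0.2·3.375 = 3.125.
P_B = 45 − 5·3.375 − 2·3.125 = 21.875.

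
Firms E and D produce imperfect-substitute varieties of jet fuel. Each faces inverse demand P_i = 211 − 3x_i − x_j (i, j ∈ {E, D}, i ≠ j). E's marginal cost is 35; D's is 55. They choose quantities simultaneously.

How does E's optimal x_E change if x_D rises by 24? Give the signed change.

Firm E's profit: π = x_E(211 − 3x_E − x_D) − 35x_E.
∂π/∂x_E = 176 − 6x_E − x_D = 0 ⇒ x_E = 88/3 − (1/6)x_D.
The reaction-function slope is −1/6, so a 24-unit rise in x_D moves x_E by −1/6 × 24 = −4. E's best response falls — the actions are strategic substitutes.

-4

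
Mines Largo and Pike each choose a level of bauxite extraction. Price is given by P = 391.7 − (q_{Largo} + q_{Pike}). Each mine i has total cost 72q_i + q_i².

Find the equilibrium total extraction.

127.88

Mine Largo's profit: π = q_{Largo}(391.7 − (q_{Largo} + q_{Pike})) − 72q_{Largo} − q_{Largo}².
∂π/∂q_{Largo} = 319.7 − 4q_{Largo} − q_{Pike} = 0, so q_{Largo} = 79.925 − 0.25q_{Pike}.
By symmetry q_{Pike} = q_{Largo}; substituting into the reaction function, 1.25q_{Largo} = 79.925 and q_{Largo} = 63.94.
Total extraction: 63.94 + 63.94 = 127.88.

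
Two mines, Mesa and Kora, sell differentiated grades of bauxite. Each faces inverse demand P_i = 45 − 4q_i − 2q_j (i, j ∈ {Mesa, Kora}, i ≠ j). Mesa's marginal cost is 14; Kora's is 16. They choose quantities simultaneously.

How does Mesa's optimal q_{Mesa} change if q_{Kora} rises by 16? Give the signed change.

Mine Mesa's profit: π = q_{Mesa}(45 − 4q_{Mesa} − 2q_{Kora}) − 14q_{Mesa}.
∂π/∂q_{Mesa} = 31 − 8q_{Mesa} − 2q_{Kora} = 0 ⇒ q_{Mesa} = 3.875 − 0.25q_{Kora}.
The reaction-function slope is −0.25, so a 16-unit rise in q_{Kora} moves q_{Mesa} by −0.25 × 16 = −4. Mesa's best response falls — the actions are strategic substitutes.

-4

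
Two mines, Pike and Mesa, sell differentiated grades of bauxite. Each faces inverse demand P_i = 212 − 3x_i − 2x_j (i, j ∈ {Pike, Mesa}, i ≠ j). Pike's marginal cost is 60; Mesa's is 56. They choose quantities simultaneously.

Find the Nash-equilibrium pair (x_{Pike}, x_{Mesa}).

18.75, 19.75

Mine Pike's profit: π = x_{Pike}(212 − 3x_{Pike} − 2x_{Mesa}) − 60x_{Pike}.
∂π/∂x_{Pike} = 152 − 6x_{Pike} − 2x_{Mesa} = 0 ⇒ x_{Pike} = 76/3 − (1/3)x_{Mesa}.
Similarly x_{Mesa} = 26 − (1/3)x_{Pike}.
Solving the two reaction functions simultaneously: (1 − (−1/3)(−1/3))x_{Pike} = 76/3 − (1/3)·26, so (8/9)x_{Pike} = 50/3 and x_{Pike} = 18.75.
Then x_{Mesa} = 26 − (1/3)·18.75 = 19.75.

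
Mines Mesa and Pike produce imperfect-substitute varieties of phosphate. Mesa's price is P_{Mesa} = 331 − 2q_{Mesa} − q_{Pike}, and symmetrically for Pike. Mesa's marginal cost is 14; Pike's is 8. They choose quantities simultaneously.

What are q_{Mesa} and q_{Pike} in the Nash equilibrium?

63, 65

Mine Mesa's profit: π = q_{Mesa}(331 − 2q_{Mesa} − q_{Pike}) − 14q_{Mesa}.
∂π/∂q_{Mesa} = 317 − 4q_{Mesa} − q_{Pike} = 0 ⇒ q_{Mesa} = 79.25 − 0.25q_{Pike}.
Similarly q_{Pike} = 80.75 − 0.25q_{Mesa}.
Substituting the second reaction function into the first: q_{Mesa} = 79.25 − 0.25(80.75 − 0.25q_{Mesa}), which gives 0.9375q_{Mesa} = 59.0625 ⇒ q_{Mesa} = 63.
Then q_{Pike} = 80.75 − 0.25·63 = 65.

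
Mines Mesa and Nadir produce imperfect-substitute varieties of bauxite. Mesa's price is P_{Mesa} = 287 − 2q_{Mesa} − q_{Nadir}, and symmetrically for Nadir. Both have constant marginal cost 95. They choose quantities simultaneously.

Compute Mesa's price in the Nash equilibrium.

Mine Mesa's profit: π = q_{Mesa}(287 − 2q_{Mesa} − q_{Nadir}) − 95q_{Mesa}.
∂π/∂q_{Mesa} = 192 − 4q_{Mesa} − q_{Nadir} = 0 ⇒ q_{Mesa} = 48 − 0.25q_{Nadir}.
Setting q_{Mesa} = q_{Nadir} in the reaction function: q_{Mesa} = 48 − 0.25q_{Mesa}, so q_{Mesa} = 48 / 1.25 = 38.4.
P_{Mesa} = 287 − 2·38.4 − 38.4 = 171.8.

171.8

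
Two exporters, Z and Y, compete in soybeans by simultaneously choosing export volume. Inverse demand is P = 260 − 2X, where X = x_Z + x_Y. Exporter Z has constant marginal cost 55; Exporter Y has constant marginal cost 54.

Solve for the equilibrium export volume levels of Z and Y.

Exporter Z's profit: π = x_Z(260 − 2(x_Z + x_Y)) − 55x_Z.
∂π/∂x_Z = 205 − 4x_Z − 2x_Y = 0, so x_Z = 51.25 − 0.5x_Y.
By the same steps for Y: x_Y = 51.5 − 0.5x_Z.
Solving the two reaction functions simultaneously: (1 − (−0.5)(−0.5))x_Z = 51.25 − 0.5·51.5, so 0.75x_Z = 25.5 and x_Z = 34.
Then x_Y = 51.5 − 0.5·34 = 34.5.

34, 34.5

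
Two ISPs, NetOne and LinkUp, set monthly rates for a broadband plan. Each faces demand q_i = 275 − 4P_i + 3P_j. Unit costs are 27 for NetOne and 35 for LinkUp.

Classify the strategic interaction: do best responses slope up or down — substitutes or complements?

NetOne's profit: π = (P_{NetOne} − 27)(275 − 4P_{NetOne} + 3P_{LinkUp}).
∂π/∂P_{NetOne} = 383 − 8P_{NetOne} + 3P_{LinkUp} = 0 ⇒ P_{NetOne} = 47.875 + 0.375P_{LinkUp}.
The best-response slope dP_{NetOne}/dP_{LinkUp} = 0.375 > 0: the reaction function is upward-sloping, so the choices are strategic complements.

strategic complements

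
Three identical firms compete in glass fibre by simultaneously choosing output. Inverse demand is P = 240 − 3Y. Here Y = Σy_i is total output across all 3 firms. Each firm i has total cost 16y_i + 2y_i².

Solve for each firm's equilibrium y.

14

A representative firm's profit is π_i = y_i(240 − 3Y) − 16y_i − 2y_i², with Y = y_i + Σ_{j≠i} y_j.
First-order condition: 224 − 10y_i − 3Σ_{j≠i} y_j = 0.
In a symmetric equilibrium every firm chooses the same y, so Σ_{j≠i} y_j = 2y. The condition becomes 224 − 16y = 0, giving y = 224/16 = 14.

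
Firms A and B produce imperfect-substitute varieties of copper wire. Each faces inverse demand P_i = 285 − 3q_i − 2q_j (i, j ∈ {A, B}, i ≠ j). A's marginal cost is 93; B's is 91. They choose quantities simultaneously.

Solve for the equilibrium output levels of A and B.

23.875, 24.375

Firm A's profit: π = q_A(285 − 3q_A − 2q_B) − 93q_A.
∂π/∂q_A = 192 − 6q_A − 2q_B = 0 ⇒ q_A = 32 − (1/3)q_B.
Similarly q_B = 97/3 − (1/3)q_A.
Substituting the second reaction function into the first: q_A = 32 − (1/3)(97/3 − (1/3)q_A), which gives (8/9)q_A = 191/9 ⇒ q_A = 23.875.
Then q_B = 97/3 − (1/3)·23.875 = 24.375.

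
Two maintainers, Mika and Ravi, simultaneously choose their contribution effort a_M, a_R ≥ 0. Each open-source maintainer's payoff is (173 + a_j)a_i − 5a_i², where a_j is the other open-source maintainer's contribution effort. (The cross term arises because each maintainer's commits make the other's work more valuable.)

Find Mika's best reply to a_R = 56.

Mika's payoff is (173 + a_R)a_M − 5a_M².
∂π/∂a_M = 173 + a_R − 10a_M = 0, so a_M = 17.3 + 0.1a_R.
At a_R = 56: a_M = 17.3 + 0.1·56 = 22.9.

22.9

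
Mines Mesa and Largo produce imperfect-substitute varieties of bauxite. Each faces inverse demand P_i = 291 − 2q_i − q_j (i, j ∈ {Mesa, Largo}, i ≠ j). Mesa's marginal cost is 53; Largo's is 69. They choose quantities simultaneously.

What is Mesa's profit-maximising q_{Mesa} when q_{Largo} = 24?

53.5

Mine Mesa's profit: π = q_{Mesa}(291 − 2q_{Mesa} − q_{Largo}) − 53q_{Mesa}.
∂π/∂q_{Mesa} = 238 − 4q_{Mesa} − q_{Largo} = 0 ⇒ q_{Mesa} = 59.5 − 0.25q_{Largo}.
At q_{Largo} = 24: q_{Mesa} = 59.5 − 0.25·24 = 53.5.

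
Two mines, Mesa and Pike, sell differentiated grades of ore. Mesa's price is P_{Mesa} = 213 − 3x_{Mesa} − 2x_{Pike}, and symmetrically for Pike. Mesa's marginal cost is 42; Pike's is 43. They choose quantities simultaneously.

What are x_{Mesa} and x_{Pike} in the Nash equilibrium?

Mine Mesa's profit: π = x_{Mesa}(213 − 3x_{Mesa} − 2x_{Pike}) − 42x_{Mesa}.
∂π/∂x_{Mesa} = 171 − 6x_{Mesa} − 2x_{Pike} = 0 ⇒ x_{Mesa} = 28.5 − (1/3)x_{Pike}.
Similarly x_{Pike} = 85/3 − (1/3)x_{Mesa}.
Plugging x_{Pike} into Mesa's best response: x_{Mesa} = 28.5 − (1/3)(85/3 − (1/3)x_{Mesa}) ⇒ (8/9)x_{Mesa} = 343/18, so x_{Mesa} = 21.4375.
Then x_{Pike} = 85/3 − (1/3)·21.4375 = 21.1875.

21.4375, 21.1875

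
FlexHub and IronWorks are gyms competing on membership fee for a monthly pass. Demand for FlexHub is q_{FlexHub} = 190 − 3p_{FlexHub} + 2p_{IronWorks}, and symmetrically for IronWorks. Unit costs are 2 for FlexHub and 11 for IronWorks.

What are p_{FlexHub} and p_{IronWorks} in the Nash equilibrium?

50.6875, 54.0625

FlexHub's profit: π = (p_{FlexHub} − 2)(190 − 3p_{FlexHub} + 2p_{IronWorks}).
∂π/∂p_{FlexHub} = 196 − 6p_{FlexHub} + 2p_{IronWorks} = 0 ⇒ p_{FlexHub} = 98/3 + (1/3)p_{IronWorks}.
Similarly p_{IronWorks} = 223/6 + (1/3)p_{FlexHub}.
Substituting the second reaction function into the first: p_{FlexHub} = 98/3 + (1/3)(223/6 + (1/3)p_{FlexHub}), which gives (8/9)p_{FlexHub} = 811/18 ⇒ p_{FlexHub} = 50.6875.
Then p_{IronWorks} = 223/6 + (1/3)·50.6875 = 54.0625.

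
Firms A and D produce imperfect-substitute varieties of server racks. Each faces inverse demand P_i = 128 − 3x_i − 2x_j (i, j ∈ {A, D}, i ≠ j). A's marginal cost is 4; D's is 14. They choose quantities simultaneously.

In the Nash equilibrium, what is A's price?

Firm A's profit: π = x_A(128 − 3x_A − 2x_D) − 4x_A.
∂π/∂x_A = 124 − 6x_A − 2x_D = 0 ⇒ x_A = 62/3 − (1/3)x_D.
Similarly x_D = 19 − (1/3)x_A.
Substituting the second reaction function into the first: x_A = 62/3 − (1/3)(19 − (1/3)x_A), which gives (8/9)x_A = 43/3 ⇒ x_A = 16.125.
Then x_D = 19 − (1/3)·16.125 = 13.625.
P_A = 128 − 3·16.125 − 2·13.625 = 52.375.

52.375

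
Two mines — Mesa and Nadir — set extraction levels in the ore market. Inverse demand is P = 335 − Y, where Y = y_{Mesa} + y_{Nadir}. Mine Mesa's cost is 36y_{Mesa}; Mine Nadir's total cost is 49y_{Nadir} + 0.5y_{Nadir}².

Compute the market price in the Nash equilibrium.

158.2

Mine Mesa's profit: π = y_{Mesa}(335 − (y_{Mesa} + y_{Nadir})) − 36y_{Mesa}.
∂π/∂y_{Mesa} = 299 − 2y_{Mesa} − y_{Nadir} = 0, so y_{Mesa} = 149.5 − 0.5y_{Nadir}.
For Nadir: ∂π/∂y_{Nadir} = 286 − 3y_{Nadir} − y_{Mesa} = 0 ⇒ y_{Nadir} = 286/3 − (1/3)y_{Mesa}.
Plugging y_{Nadir} into Mesa's best response: y_{Mesa} = 149.5 − 0.5(286/3 − (1/3)y_{Mesa}) ⇒ (5/6)y_{Mesa} = 611/6, so y_{Mesa} = 122.2.
Then y_{Nadir} = 286/3 − (1/3)·122.2 = 54.6.
Equilibrium price: P = 335 − 176.8 = 158.2.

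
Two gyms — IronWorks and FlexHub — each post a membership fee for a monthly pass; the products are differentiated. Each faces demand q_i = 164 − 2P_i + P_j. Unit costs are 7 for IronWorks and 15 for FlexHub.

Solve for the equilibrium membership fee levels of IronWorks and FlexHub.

60.4, 63.6

IronWorks's profit: π = (P_{IronWorks} − 7)(164 − 2P_{IronWorks} + P_{FlexHub}).
∂π/∂P_{IronWorks} = 178 − 4P_{IronWorks} + P_{FlexHub} = 0 ⇒ P_{IronWorks} = 44.5 + 0.25P_{FlexHub}.
Similarly P_{FlexHub} = 48.5 + 0.25P_{IronWorks}.
Plugging P_{FlexHub} into IronWorks's best response: P_{IronWorks} = 44.5 + 0.25(48.5 + 0.25P_{IronWorks}) ⇒ 0.9375P_{IronWorks} = 56.625, so P_{IronWorks} = 60.4.
Then P_{FlexHub} = 48.5 + 0.25·60.4 = 63.6.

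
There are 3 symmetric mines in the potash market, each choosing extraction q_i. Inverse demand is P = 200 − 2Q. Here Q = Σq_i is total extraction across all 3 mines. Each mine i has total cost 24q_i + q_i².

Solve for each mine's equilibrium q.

17.6

A representative mine's profit is π_i = q_i(200 − 2Q) − 24q_i − q_i², with Q = q_i + Σ_{j≠i} q_j.
First-order condition: 176 − 6q_i − 2Σ_{j≠i} q_j = 0.
In a symmetric equilibrium every mine chooses the same q, so Σ_{j≠i} q_j = 2q. The condition becomes 176 − 10q = 0, giving q = 176/10 = 17.6.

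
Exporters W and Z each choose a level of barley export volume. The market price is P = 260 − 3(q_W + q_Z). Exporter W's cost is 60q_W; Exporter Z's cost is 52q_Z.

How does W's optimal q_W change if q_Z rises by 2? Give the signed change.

-1

Exporter W's profit: π = q_W(260 − 3(q_W + q_Z)) − 60q_W.
∂π/∂q_W = 200 − 6q_W − 3q_Z = 0, so q_W = 100/3 − 0.5q_Z.
The reaction-function slope is −0.5, so a 2-unit rise in q_Z moves q_W by −0.5 × 2 = −1. W's best response falls — the actions are strategic substitutes.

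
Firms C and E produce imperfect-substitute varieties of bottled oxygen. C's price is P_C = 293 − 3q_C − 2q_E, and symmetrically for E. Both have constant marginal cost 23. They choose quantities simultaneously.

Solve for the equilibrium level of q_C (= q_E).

33.75

Firm C's profit: π = q_C(293 − 3q_C − 2q_E) − 23q_C.
∂π/∂q_C = 270 − 6q_C − 2q_E = 0 ⇒ q_C = 45 − (1/3)q_E.
Setting q_C = q_E in the reaction function: q_C = 45 − (1/3)q_C, so q_C = 45 / (4/3) = 33.75.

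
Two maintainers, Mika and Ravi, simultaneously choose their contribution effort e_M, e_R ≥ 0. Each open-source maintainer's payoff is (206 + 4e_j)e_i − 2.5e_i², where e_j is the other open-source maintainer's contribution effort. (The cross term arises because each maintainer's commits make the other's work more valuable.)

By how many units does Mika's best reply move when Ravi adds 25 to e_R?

Mika's payoff is (206 + 4e_R)e_M − 2.5e_M².
∂π/∂e_M = 206 + 4e_R − 5e_M = 0, so e_M = 41.2 + 0.8e_R.
The reaction-function slope is 0.8, so a 25-unit rise in e_R moves e_M by 0.8 × 25 = 20. Mika's best response rises — the actions are strategic complements.

20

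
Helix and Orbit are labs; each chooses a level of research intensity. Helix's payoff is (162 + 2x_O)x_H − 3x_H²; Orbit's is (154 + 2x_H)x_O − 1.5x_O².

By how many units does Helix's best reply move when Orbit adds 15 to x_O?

Expanding Helix's payoff: 162x_H + 2x_Ox_H − 3x_H².
∂π/∂x_H = 162 + 2x_O − 6x_H = 0, so x_H = 27 + (1/3)x_O.
The reaction-function slope is 1/3, so a 15-unit rise in x_O moves x_H by 1/3 × 15 = 5. Helix's best response rises — the actions are strategic complements.

5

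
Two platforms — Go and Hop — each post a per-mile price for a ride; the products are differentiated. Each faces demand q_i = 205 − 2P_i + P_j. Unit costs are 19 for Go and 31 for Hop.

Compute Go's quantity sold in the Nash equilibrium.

Go's profit: π = (P_{Go} − 19)(205 − 2P_{Go} + P_{Hop}).
∂π/∂P_{Go} = 243 − 4P_{Go} + P_{Hop} = 0 ⇒ P_{Go} = 60.75 + 0.25P_{Hop}.
Similarly P_{Hop} = 66.75 + 0.25P_{Go}.
Plugging P_{Hop} into Go's best response: P_{Go} = 60.75 + 0.25(66.75 + 0.25P_{Go}) ⇒ 0.9375P_{Go} = 77.4375, so P_{Go} = 82.6.
Then P_{Hop} = 66.75 + 0.25·82.6 = 87.4.
q_{Go} = 205 − 2·82.6 + 87.4 = 127.2.

127.2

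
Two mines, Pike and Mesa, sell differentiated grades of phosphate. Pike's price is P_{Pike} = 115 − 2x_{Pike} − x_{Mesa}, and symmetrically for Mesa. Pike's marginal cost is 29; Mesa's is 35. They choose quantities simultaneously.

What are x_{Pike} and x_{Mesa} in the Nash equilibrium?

17.6, 15.6

Mine Pike's profit: π = x_{Pike}(115 − 2x_{Pike} − x_{Mesa}) − 29x_{Pike}.
∂π/∂x_{Pike} = 86 − 4x_{Pike} − x_{Mesa} = 0 ⇒ x_{Pike} = 21.5 − 0.25x_{Mesa}.
Similarly x_{Mesa} = 20 − 0.25x_{Pike}.
Plugging x_{Mesa} into Pike's best response: x_{Pike} = 21.5 − 0.25(20 − 0.25x_{Pike}) ⇒ 0.9375x_{Pike} = 16.5, so x_{Pike} = 17.6.
Then x_{Mesa} = 20 − 0.25·17.6 = 15.6.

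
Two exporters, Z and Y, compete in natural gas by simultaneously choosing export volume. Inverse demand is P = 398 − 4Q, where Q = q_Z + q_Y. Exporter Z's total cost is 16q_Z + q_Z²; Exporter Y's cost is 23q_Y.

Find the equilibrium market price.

161.875

Exporter Z's profit: π = q_Z(398 − 4(q_Z + q_Y)) − 16q_Z − q_Z².
∂π/∂q_Z = 382 − 10q_Z − 4q_Y = 0, so q_Z = 38.2 − 0.4q_Y.
For Y: ∂π/∂q_Y = 375 − 8q_Y − 4q_Z = 0 ⇒ q_Y = 46.875 − 0.5q_Z.
Substituting the second reaction function into the first: q_Z = 38.2 − 0.4(46.875 − 0.5q_Z), which gives 0.8q_Z = 19.45 ⇒ q_Z = 24.3125.
Then q_Y = 46.875 − 0.5·24.3125 = 1111/32.
Equilibrium price: P = 398 − 4·(1889/32) = 161.875.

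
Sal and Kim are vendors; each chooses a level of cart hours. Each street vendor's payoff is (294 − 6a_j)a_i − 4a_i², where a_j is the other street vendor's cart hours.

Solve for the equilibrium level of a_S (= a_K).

21

Sal's payoff is (294 − 6a_K)a_S − 4a_S².
∂π/∂a_S = 294 − 6a_K − 8a_S = 0, so a_S = 36.75 − 0.75a_K.
The game is symmetric, so in equilibrium a_K = a_S: the reaction function gives 1.75a_S = 36.75, hence a_S = 21.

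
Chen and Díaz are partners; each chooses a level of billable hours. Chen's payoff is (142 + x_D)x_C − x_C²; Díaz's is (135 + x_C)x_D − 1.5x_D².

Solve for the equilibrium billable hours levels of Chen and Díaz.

Expanding Chen's payoff: 142x_C + x_Dx_C − x_C².
∂π/∂x_C = 142 + x_D − 2x_C = 0, so x_C = 71 + 0.5x_D.
Likewise for Díaz: x_D = 45 + (1/3)x_C.
Substituting the second reaction function into the first: x_C = 71 + 0.5(45 + (1/3)x_C), which gives (5/6)x_C = 93.5 ⇒ x_C = 112.2.
Then x_D = 45 + (1/3)·112.2 = 82.4.

112.2, 82.4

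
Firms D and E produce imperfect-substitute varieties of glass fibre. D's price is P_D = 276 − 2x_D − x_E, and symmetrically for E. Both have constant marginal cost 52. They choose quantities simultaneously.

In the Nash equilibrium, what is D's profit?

Firm D's profit: π = x_D(276 − 2x_D − x_E) − 52x_D.
∂π/∂x_D = 224 − 4x_D − x_E = 0 ⇒ x_D = 56 − 0.25x_E.
Setting x_D = x_E in the reaction function: x_D = 56 − 0.25x_D, so x_D = 56 / 1.25 = 44.8.
P_D = 276 − 2·44.8 − 44.8 = 141.6.
Profit = (141.6 − 52)·44.8 = 4014.08.

4014.08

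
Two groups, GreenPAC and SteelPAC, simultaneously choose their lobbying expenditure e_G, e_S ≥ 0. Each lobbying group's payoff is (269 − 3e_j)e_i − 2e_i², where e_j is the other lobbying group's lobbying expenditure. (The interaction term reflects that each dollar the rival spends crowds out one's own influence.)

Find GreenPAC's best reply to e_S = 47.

GreenPAC's payoff is (269 − 3e_S)e_G − 2e_G².
∂π/∂e_G = 269 − 3e_S − 4e_G = 0, so e_G = 67.25 − 0.75e_S.
At e_S = 47: e_G = 67.25 − 0.75·47 = 32.

32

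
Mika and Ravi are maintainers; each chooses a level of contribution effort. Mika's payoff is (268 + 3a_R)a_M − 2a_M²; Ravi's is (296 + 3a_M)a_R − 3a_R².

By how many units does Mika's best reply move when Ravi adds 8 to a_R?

Expanding Mika's payoff: 268a_M + 3a_Ra_M − 2a_M².
∂π/∂a_M = 268 + 3a_R − 4a_M = 0, so a_M = 67 + 0.75a_R.
The reaction-function slope is 0.75, so an 8-unit rise in a_R moves a_M by 0.75 × 8 = 6. Mika's best response rises — the actions are strategic complements.

6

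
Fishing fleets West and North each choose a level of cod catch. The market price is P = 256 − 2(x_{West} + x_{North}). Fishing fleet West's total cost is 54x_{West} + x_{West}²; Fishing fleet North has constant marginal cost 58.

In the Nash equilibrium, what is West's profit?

1273.08

Fishing fleet West's profit: π = x_{West}(256 − 2(x_{West} + x_{North})) − 54x_{West} − x_{West}².
∂π/∂x_{West} = 202 − 6x_{West} − 2x_{North} = 0, so x_{West} = 101/3 − (1/3)x_{North}.
For North: ∂π/∂x_{North} = 198 − 4x_{North} − 2x_{West} = 0 ⇒ x_{North} = 49.5 − 0.5x_{West}.
Solving the two reaction functions simultaneously: (1 − (−1/3)(−0.5))x_{West} = 101/3 − (1/3)·49.5, so (5/6)x_{West} = 103/6 and x_{West} = 20.6.
Then x_{North} = 49.5 − 0.5·20.6 = 39.2.
Price P = 256 − 2·59.8 = 136.4.
West's profit: (136.4 − 54)·20.6 − (20.6)² = 1273.08.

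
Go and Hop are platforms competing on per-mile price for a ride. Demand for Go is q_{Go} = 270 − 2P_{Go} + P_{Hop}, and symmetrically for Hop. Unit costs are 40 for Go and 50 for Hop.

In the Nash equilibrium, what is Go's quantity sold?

156

Go's profit: π = (P_{Go} − 40)(270 − 2P_{Go} + P_{Hop}).
∂π/∂P_{Go} = 350 − 4P_{Go} + P_{Hop} = 0 ⇒ P_{Go} = 87.5 + 0.25P_{Hop}.
Similarly P_{Hop} = 92.5 + 0.25P_{Go}.
Substituting the second reaction function into the first: P_{Go} = 87.5 + 0.25(92.5 + 0.25P_{Go}), which gives 0.9375P_{Go} = 110.625 ⇒ P_{Go} = 118.
Then P_{Hop} = 92.5 + 0.25·118 = 122.
q_{Go} = 270 − 2·118 + 122 = 156.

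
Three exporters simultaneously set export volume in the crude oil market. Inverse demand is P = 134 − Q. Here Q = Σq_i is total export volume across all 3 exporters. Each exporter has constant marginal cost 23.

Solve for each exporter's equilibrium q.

A representative exporter's profit is π_i = q_i(134 − Q) − 23q_i, with Q = q_i + Σ_{j≠i} q_j.
First-order condition: 111 − 2q_i − Σ_{j≠i} q_j = 0.
In a symmetric equilibrium every exporter chooses the same q, so Σ_{j≠i} q_j = 2q. The condition becomes 111 − 4q = 0, giving q = 111/4 = 27.75.

27.75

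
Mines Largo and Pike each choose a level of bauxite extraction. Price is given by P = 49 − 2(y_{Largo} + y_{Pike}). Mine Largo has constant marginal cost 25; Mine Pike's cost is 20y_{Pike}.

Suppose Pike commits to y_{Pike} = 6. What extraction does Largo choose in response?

3

Mine Largo's profit: π = y_{Largo}(49 − 2(y_{Largo} + y_{Pike})) − 25y_{Largo}.
∂π/∂y_{Largo} = 24 − 4y_{Largo} − 2y_{Pike} = 0, so y_{Largo} = 6 − 0.5y_{Pike}.
At y_{Pike} = 6: y_{Largo} = 6 − 0.5·6 = 3.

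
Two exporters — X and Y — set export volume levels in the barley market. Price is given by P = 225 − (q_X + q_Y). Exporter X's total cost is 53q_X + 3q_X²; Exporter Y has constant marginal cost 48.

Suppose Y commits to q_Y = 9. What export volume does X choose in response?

Exporter X's profit: π = q_X(225 − (q_X + q_Y)) − 53q_X − 3q_X².
∂π/∂q_X = 172 − 8q_X − q_Y = 0, so q_X = 21.5 − 0.125q_Y.
At q_Y = 9: q_X = 21.5 − 0.125·9 = 20.375.

20.375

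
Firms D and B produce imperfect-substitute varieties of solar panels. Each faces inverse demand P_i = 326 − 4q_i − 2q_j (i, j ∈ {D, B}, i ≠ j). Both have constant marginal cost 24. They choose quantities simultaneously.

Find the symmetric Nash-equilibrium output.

Firm D's profit: π = q_D(326 − 4q_D − 2q_B) − 24q_D.
∂π/∂q_D = 302 − 8q_D − 2q_B = 0 ⇒ q_D = 37.75 − 0.25q_B.
The game is symmetric, so in equilibrium q_B = q_D: the reaction function gives 1.25q_D = 37.75, hence q_D = 30.2.

30.2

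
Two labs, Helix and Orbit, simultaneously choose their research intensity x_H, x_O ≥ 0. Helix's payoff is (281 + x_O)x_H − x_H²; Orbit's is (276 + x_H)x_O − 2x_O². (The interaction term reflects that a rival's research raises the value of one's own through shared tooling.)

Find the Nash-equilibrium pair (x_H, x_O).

Expanding Helix's payoff: 281x_H + x_Ox_H − x_H².
∂π/∂x_H = 281 + x_O − 2x_H = 0, so x_H = 140.5 + 0.5x_O.
Likewise for Orbit: x_O = 69 + 0.25x_H.
Substituting the second reaction function into the first: x_H = 140.5 + 0.5(69 + 0.25x_H), which gives 0.875x_H = 175 ⇒ x_H = 200.
Then x_O = 69 + 0.25·200 = 119.

200, 119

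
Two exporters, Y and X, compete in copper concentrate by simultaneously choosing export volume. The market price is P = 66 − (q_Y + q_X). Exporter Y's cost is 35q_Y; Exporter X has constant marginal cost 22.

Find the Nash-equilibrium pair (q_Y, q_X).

6, 19

Exporter Y's profit: π = q_Y(66 − (q_Y + q_X)) − 35q_Y.
∂π/∂q_Y = 31 − 2q_Y − q_X = 0, so q_Y = 15.5 − 0.5q_X.
By the same steps for X: q_X = 22 − 0.5q_Y.
Plugging q_X into Y's best response: q_Y = 15.5 − 0.5(22 − 0.5q_Y) ⇒ 0.75q_Y = 4.5, so q_Y = 6.
Then q_X = 22 − 0.5·6 = 19.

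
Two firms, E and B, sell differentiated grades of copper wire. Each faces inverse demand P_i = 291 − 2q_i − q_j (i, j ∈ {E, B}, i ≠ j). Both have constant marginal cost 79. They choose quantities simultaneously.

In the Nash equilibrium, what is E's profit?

3595.52

Firm E's profit: π = q_E(291 − 2q_E − q_B) − 79q_E.
∂π/∂q_E = 212 − 4q_E − q_B = 0 ⇒ q_E = 53 − 0.25q_B.
Setting q_E = q_B in the reaction function: q_E = 53 − 0.25q_E, so q_E = 53 / 1.25 = 42.4.
P_E = 291 − 2·42.4 − 42.4 = 163.8.
Profit = (163.8 − 79)·42.4 = 3595.52.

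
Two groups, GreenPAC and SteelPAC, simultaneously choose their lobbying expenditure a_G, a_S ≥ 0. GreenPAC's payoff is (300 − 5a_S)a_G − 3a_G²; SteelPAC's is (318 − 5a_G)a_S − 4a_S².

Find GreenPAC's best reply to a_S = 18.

Expanding GreenPAC's payoff: 300a_G − 5a_Sa_G − 3a_G².
∂π/∂a_G = 300 − 5a_S − 6a_G = 0, so a_G = 50 − (5/6)a_S.
At a_S = 18: a_G = 50 − (5/6)·18 = 35.

35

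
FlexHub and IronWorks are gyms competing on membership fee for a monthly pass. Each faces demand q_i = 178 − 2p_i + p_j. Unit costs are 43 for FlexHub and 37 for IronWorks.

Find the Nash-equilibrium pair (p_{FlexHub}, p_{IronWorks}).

FlexHub's profit: π = (p_{FlexHub} − 43)(178 − 2p_{FlexHub} + p_{IronWorks}).
∂π/∂p_{FlexHub} = 264 − 4p_{FlexHub} + p_{IronWorks} = 0 ⇒ p_{FlexHub} = 66 + 0.25p_{IronWorks}.
Similarly p_{IronWorks} = 63 + 0.25p_{FlexHub}.
Solving the two reaction functions simultaneously: (1 − (0.25)(0.25))p_{FlexHub} = 66 + 0.25·63, so 0.9375p_{FlexHub} = 81.75 and p_{FlexHub} = 87.2.
Then p_{IronWorks} = 63 + 0.25·87.2 = 84.8.

87.2, 84.8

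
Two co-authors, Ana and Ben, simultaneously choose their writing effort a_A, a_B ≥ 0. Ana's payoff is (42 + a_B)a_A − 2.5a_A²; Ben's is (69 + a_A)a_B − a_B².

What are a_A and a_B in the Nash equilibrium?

17, 43

Expanding Ana's payoff: 42a_A + a_Ba_A − 2.5a_A².
∂π/∂a_A = 42 + a_B − 5a_A = 0, so a_A = 8.4 + 0.2a_B.
Likewise for Ben: a_B = 34.5 + 0.5a_A.
Substituting the second reaction function into the first: a_A = 8.4 + 0.2(34.5 + 0.5a_A), which gives 0.9a_A = 15.3 ⇒ a_A = 17.
Then a_B = 34.5 + 0.5·17 = 43.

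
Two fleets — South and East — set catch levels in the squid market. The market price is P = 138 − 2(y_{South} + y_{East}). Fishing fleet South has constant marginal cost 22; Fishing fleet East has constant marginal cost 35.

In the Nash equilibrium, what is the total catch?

36.5

Fishing fleet South's profit: π = y_{South}(138 − 2(y_{South} + y_{East})) − 22y_{South}.
∂π/∂y_{South} = 116 − 4y_{South} − 2y_{East} = 0, so y_{South} = 29 − 0.5y_{East}.
By the same steps for East: y_{East} = 25.75 − 0.5y_{South}.
Solving the two reaction functions simultaneously: (1 − (−0.5)(−0.5))y_{South} = 29 − 0.5·25.75, so 0.75y_{South} = 16.125 and y_{South} = 21.5.
Then y_{East} = 25.75 − 0.5·21.5 = 15.
Total catch: 21.5 + 15 = 36.5.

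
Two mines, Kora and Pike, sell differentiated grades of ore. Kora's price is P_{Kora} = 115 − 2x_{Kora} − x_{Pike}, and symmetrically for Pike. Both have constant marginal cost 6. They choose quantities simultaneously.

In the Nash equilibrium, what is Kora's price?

49.6

Mine Kora's profit: π = x_{Kora}(115 − 2x_{Kora} − x_{Pike}) − 6x_{Kora}.
∂π/∂x_{Kora} = 109 − 4x_{Kora} − x_{Pike} = 0 ⇒ x_{Kora} = 27.25 − 0.25x_{Pike}.
By symmetry x_{Pike} = x_{Kora}; substituting into the reaction function, 1.25x_{Kora} = 27.25 and x_{Kora} = 21.8.
P_{Kora} = 115 − 2·21.8 − 21.8 = 49.6.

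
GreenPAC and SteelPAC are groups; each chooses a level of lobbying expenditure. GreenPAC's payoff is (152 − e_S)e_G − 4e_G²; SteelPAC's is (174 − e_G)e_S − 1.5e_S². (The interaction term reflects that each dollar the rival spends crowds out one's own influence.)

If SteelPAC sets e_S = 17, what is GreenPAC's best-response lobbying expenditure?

Expanding GreenPAC's payoff: 152e_G − e_Se_G − 4e_G².
∂π/∂e_G = 152 − e_S − 8e_G = 0, so e_G = 19 − 0.125e_S.
At e_S = 17: e_G = 19 − 0.125·17 = 16.875.

16.875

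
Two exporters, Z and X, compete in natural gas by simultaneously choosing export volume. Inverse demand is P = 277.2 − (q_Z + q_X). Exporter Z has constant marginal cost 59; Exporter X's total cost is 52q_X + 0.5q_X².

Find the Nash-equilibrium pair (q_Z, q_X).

Exporter Z's profit: π = q_Z(277.2 − (q_Z + q_X)) − 59q_Z.
∂π/∂q_Z = 218.2 − 2q_Z − q_X = 0, so q_Z = 109.1 − 0.5q_X.
For X: ∂π/∂q_X = 225.2 − 3q_X − q_Z = 0 ⇒ q_X = 1126/15 − (1/3)q_Z.
Substituting the second reaction function into the first: q_Z = 109.1 − 0.5(1126/15 − (1/3)q_Z), which gives (5/6)q_Z = 2147/30 ⇒ q_Z = 85.88.
Then q_X = 1126/15 − (1/3)·85.88 = 46.44.

85.88, 46.44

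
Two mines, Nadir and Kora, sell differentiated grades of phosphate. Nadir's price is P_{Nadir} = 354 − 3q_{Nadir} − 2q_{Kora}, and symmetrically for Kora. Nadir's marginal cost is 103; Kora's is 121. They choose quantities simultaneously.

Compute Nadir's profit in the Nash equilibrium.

3168.75

Mine Nadir's profit: π = q_{Nadir}(354 − 3q_{Nadir} − 2q_{Kora}) − 103q_{Nadir}.
∂π/∂q_{Nadir} = 251 − 6q_{Nadir} − 2q_{Kora} = 0 ⇒ q_{Nadir} = 251/6 − (1/3)q_{Kora}.
Similarly q_{Kora} = 233/6 − (1/3)q_{Nadir}.
Solving the two reaction functions simultaneously: (1 − (−1/3)(−1/3))q_{Nadir} = 251/6 − (1/3)·(233/6), so (8/9)q_{Nadir} = 260/9 and q_{Nadir} = 32.5.
Then q_{Kora} = 233/6 − (1/3)·32.5 = 28.
P_{Nadir} = 354 − 3·32.5 − 2·28 = 200.5.
Profit = (200.5 − 103)·32.5 = 3168.75.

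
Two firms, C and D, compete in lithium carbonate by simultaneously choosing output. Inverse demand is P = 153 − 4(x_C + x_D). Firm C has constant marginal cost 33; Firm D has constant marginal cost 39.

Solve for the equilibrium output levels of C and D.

10.5, 9

Firm C's profit: π = x_C(153 − 4(x_C + x_D)) − 33x_C.
∂π/∂x_C = 120 − 8x_C − 4x_D = 0, so x_C = 15 − 0.5x_D.
By the same steps for D: x_D = 14.25 − 0.5x_C.
Plugging x_D into C's best response: x_C = 15 − 0.5(14.25 − 0.5x_C) ⇒ 0.75x_C = 7.875, so x_C = 10.5.
Then x_D = 14.25 − 0.5·10.5 = 9.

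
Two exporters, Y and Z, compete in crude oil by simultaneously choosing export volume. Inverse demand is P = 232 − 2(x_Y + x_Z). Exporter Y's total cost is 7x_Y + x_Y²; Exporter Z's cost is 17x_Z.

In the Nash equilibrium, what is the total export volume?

Exporter Y's profit: π = x_Y(232 − 2(x_Y + x_Z)) − 7x_Y − x_Y².
∂π/∂x_Y = 225 − 6x_Y − 2x_Z = 0, so x_Y = 37.5 − (1/3)x_Z.
For Z: ∂π/∂x_Z = 215 − 4x_Z − 2x_Y = 0 ⇒ x_Z = 53.75 − 0.5x_Y.
Solving the two reaction functions simultaneously: (1 − (−1/3)(−0.5))x_Y = 37.5 − (1/3)·53.75, so (5/6)x_Y = 235/12 and x_Y = 23.5.
Then x_Z = 53.75 − 0.5·23.5 = 42.
Total export volume: 23.5 + 42 = 65.5.

65.5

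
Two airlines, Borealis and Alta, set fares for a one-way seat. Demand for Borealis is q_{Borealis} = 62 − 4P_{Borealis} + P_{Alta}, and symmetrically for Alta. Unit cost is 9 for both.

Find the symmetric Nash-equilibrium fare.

Borealis's profit: π = (P_{Borealis} − 9)(62 − 4P_{Borealis} + P_{Alta}).
∂π/∂P_{Borealis} = 98 − 8P_{Borealis} + P_{Alta} = 0 ⇒ P_{Borealis} = 12.25 + 0.125P_{Alta}.
Setting P_{Borealis} = P_{Alta} in the reaction function: P_{Borealis} = 12.25 + 0.125P_{Borealis}, so P_{Borealis} = 12.25 / 0.875 = 14.

14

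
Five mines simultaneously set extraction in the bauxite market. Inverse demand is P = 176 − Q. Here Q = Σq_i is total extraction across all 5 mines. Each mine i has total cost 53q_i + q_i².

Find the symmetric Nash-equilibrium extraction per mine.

15.375

A representative mine's profit is π_i = q_i(176 − Q) − 53q_i − q_i², with Q = q_i + Σ_{j≠i} q_j.
First-order condition: 123 − 4q_i − Σ_{j≠i} q_j = 0.
With identical mines, set every q_j = q: then 123 − 4q − 4q = 0, i.e. q = 123/8 = 15.375.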